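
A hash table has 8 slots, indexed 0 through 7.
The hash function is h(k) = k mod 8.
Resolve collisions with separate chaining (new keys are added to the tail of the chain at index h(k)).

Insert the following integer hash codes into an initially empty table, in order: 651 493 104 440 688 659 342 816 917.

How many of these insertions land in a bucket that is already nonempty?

Insert 651: h=3, bucket 3 empty -> new chain.
Insert 493: h=5, bucket 5 empty -> new chain.
Insert 104: h=0, bucket 0 empty -> new chain.
Insert 440: h=0, bucket 0 nonempty -> append to chain.
Insert 688: h=0, bucket 0 nonempty -> append to chain.
Insert 659: h=3, bucket 3 nonempty -> append to chain.
Insert 342: h=6, bucket 6 empty -> new chain.
Insert 816: h=0, bucket 0 nonempty -> append to chain.
Insert 917: h=5, bucket 5 nonempty -> append to chain.
Final buckets:
0: 104 -> 440 -> 688 -> 816
1: -
2: -
3: 651 -> 659
4: -
5: 493 -> 917
6: 342
7: -

5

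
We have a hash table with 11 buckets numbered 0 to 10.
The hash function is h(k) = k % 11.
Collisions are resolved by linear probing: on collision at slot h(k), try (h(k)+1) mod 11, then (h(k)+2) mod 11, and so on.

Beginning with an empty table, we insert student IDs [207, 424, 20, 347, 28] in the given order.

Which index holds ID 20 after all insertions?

207: h=9 => slot 9
424: h=6 => slot 6
20: h=9, probe 9,10 => slot 10
347: h=6, probe 6,7 => slot 7
28: h=6, probe 6,7,8 => slot 8
Table: [—, —, —, —, —, —, 424, 347, 28, 207, 20]

10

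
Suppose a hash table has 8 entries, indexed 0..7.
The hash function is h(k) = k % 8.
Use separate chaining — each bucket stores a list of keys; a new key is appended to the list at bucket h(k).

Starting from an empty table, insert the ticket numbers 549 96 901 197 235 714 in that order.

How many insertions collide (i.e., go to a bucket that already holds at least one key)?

Insert 549: h=5, bucket 5 empty → new chain.
Insert 96: h=0, bucket 0 empty → new chain.
Insert 901: h=5, bucket 5 nonempty → append to chain.
Insert 197: h=5, bucket 5 nonempty → append to chain.
Insert 235: h=3, bucket 3 empty → new chain.
Insert 714: h=2, bucket 2 empty → new chain.
Final buckets:
0: 96
1: ∅
2: 714
3: 235
4: ∅
5: 549 -> 901 -> 197
6: ∅
7: ∅

2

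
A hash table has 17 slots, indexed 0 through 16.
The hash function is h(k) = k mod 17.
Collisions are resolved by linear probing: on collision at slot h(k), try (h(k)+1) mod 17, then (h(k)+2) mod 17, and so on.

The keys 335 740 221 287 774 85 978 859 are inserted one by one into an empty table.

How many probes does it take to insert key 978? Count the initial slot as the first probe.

3

Insert 335: h=12, slot 12 empty -> index 12.
Insert 740: h=9, slot 9 empty -> index 9.
Insert 221: h=0, slot 0 empty -> index 0.
Insert 287: h=15, slot 15 empty -> index 15.
Insert 774: h=9, slot 9 occupied -> index 10.
Insert 85: h=0, slot 0 occupied -> index 1.
Insert 978: h=9, slots 9,10 occupied -> index 11.
Insert 859: h=9, slots 9,10,11,12 occupied -> index 13.
Table: [221, 85, -, -, -, -, -, -, -, 740, 774, 978, 335, 859, -, 287, -]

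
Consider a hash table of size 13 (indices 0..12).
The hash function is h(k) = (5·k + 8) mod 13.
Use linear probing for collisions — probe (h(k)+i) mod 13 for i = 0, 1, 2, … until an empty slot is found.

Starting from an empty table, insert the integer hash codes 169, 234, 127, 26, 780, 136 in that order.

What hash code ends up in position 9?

Insert 169: h=8, slot 8 empty => index 8.
Insert 234: h=8, slot 8 occupied => index 9.
Insert 127: h=6, slot 6 empty => index 6.
Insert 26: h=8, slots 8,9 occupied => index 10.
Insert 780: h=8, slots 8,9,10 occupied => index 11.
Insert 136: h=12, slot 12 empty => index 12.
Table: [∅, ∅, ∅, ∅, ∅, ∅, 127, ∅, 169, 234, 26, 780, 136]

234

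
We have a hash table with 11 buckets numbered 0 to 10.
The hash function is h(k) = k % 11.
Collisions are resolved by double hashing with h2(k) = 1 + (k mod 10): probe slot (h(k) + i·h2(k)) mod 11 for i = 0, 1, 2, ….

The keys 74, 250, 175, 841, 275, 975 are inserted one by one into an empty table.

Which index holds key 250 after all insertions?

9

Insert 74: h=8, slot 8 empty => index 8.
Insert 250: h=8, h2=1, slot 8 occupied => index 9.
Insert 175: h=10, slot 10 empty => index 10.
Insert 841: h=5, slot 5 empty => index 5.
Insert 275: h=0, slot 0 empty => index 0.
Insert 975: h=7, slot 7 empty => index 7.
Table: [275, ., ., ., ., 841, ., 975, 74, 250, 175]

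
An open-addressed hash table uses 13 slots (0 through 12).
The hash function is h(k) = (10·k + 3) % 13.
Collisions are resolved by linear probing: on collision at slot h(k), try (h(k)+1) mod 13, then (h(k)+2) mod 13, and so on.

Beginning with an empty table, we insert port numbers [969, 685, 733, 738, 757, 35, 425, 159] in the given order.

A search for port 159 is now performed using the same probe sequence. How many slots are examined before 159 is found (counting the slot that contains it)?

969 hashes to 8; slot 8 is free -> place at 8.
685 hashes to 2; slot 2 is free -> place at 2.
733 hashes to 1; slot 1 is free -> place at 1.
738 hashes to 12; slot 12 is free -> place at 12.
757 hashes to 7; slot 7 is free -> place at 7.
35 hashes to 2; 2 taken -> place at 3.
425 hashes to 2; 2,3 taken -> place at 4.
159 hashes to 7; 7,8 taken -> place at 9.
Table: [—, 733, 685, 35, 425, —, —, 757, 969, 159, —, —, 738]
Lookup 159: h=7, probe 7,8,9 → found at 9.

3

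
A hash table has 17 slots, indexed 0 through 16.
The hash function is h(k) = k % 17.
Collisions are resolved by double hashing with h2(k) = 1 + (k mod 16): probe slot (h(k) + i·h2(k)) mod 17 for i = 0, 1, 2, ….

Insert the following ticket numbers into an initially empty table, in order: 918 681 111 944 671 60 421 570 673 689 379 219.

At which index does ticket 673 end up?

918 hashes to 0; slot 0 is free => place at 0.
681 hashes to 1; slot 1 is free => place at 1.
111 hashes to 9; slot 9 is free => place at 9.
944 hashes to 9, h2=1; 9 taken => place at 10.
671 hashes to 8; slot 8 is free => place at 8.
60 hashes to 9, h2=13; 9 taken => place at 5.
421 hashes to 13; slot 13 is free => place at 13.
570 hashes to 9, h2=11; 9 taken => place at 3.
673 hashes to 10, h2=2; 10 taken => place at 12.
689 hashes to 9, h2=2; 9 taken => place at 11.
379 hashes to 5, h2=12; 5,0,12 taken => place at 7.
219 hashes to 15; slot 15 is free => place at 15.
Table: [918, 681, —, 570, —, 60, —, 379, 671, 111, 944, 689, 673, 421, —, 219, —]

12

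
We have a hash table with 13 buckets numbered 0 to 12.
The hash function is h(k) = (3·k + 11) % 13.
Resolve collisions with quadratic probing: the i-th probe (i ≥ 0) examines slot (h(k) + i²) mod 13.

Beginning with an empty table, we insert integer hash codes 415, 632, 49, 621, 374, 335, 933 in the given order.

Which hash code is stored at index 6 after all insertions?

374

415 hashes to 8; slot 8 is free → place at 8.
632 hashes to 9; slot 9 is free → place at 9.
49 hashes to 2; slot 2 is free → place at 2.
621 hashes to 2; 2 taken → place at 3.
374 hashes to 2; 2,3 taken → place at 6.
335 hashes to 2; 2,3,6 taken → place at 11.
933 hashes to 2; 2,3,6,11 taken → place at 5.
Table: [—, —, 49, 621, —, 933, 374, —, 415, 632, —, 335, —]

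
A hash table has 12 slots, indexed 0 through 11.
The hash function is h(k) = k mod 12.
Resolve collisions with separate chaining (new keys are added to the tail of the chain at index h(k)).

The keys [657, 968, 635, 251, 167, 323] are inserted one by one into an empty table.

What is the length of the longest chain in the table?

Insert 657: h=9, bucket 9 empty -> new chain.
Insert 968: h=8, bucket 8 empty -> new chain.
Insert 635: h=11, bucket 11 empty -> new chain.
Insert 251: h=11, bucket 11 nonempty -> append to chain.
Insert 167: h=11, bucket 11 nonempty -> append to chain.
Insert 323: h=11, bucket 11 nonempty -> append to chain.
Final buckets:
0: .
1: .
2: .
3: .
4: .
5: .
6: .
7: .
8: 968
9: 657
10: .
11: 635 -> 251 -> 167 -> 323

4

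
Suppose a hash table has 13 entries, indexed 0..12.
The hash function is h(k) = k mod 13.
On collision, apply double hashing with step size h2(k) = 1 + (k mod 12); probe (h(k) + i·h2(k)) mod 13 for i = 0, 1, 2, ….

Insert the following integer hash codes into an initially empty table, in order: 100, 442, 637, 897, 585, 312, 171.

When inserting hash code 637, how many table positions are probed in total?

2

100: h=9 => slot 9
442: h=0 => slot 0
637: h=0, h2=2, probe 0,2 => slot 2
897: h=0, h2=10, probe 0,10 => slot 10
585: h=0, h2=10, probe 0,10,7 => slot 7
312: h=0, h2=1, probe 0,1 => slot 1
171: h=2, h2=4, probe 2,6 => slot 6
Table: [442, 312, 637, ., ., ., 171, 585, ., 100, 897, ., .]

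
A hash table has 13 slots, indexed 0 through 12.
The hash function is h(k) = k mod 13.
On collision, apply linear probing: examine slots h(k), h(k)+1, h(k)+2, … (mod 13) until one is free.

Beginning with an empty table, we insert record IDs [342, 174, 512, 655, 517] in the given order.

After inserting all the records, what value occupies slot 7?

655

342 hashes to 4; slot 4 is free → place at 4.
174 hashes to 5; slot 5 is free → place at 5.
512 hashes to 5; 5 taken → place at 6.
655 hashes to 5; 5,6 taken → place at 7.
517 hashes to 10; slot 10 is free → place at 10.
Table: [∅, ∅, ∅, ∅, 342, 174, 512, 655, ∅, ∅, 517, ∅, ∅]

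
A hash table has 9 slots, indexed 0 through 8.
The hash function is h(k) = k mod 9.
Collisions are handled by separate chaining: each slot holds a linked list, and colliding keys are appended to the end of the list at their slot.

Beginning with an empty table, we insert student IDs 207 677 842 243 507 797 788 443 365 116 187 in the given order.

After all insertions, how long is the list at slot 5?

Insert 207: h=0, bucket 0 empty → new chain.
Insert 677: h=2, bucket 2 empty → new chain.
Insert 842: h=5, bucket 5 empty → new chain.
Insert 243: h=0, bucket 0 nonempty → append to chain.
Insert 507: h=3, bucket 3 empty → new chain.
Insert 797: h=5, bucket 5 nonempty → append to chain.
Insert 788: h=5, bucket 5 nonempty → append to chain.
Insert 443: h=2, bucket 2 nonempty → append to chain.
Insert 365: h=5, bucket 5 nonempty → append to chain.
Insert 116: h=8, bucket 8 empty → new chain.
Insert 187: h=7, bucket 7 empty → new chain.
Final buckets:
0: 207 -> 243
1: .
2: 677 -> 443
3: 507
4: .
5: 842 -> 797 -> 788 -> 365
6: .
7: 187
8: 116

4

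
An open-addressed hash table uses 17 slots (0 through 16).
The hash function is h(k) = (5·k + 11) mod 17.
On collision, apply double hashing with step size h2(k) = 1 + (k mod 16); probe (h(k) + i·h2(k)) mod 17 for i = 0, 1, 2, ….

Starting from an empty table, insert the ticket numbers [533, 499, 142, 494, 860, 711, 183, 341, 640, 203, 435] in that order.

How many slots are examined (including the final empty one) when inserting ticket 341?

4

533 hashes to 7; slot 7 is free -> place at 7.
499 hashes to 7, h2=4; 7 taken -> place at 11.
142 hashes to 7, h2=15; 7 taken -> place at 5.
494 hashes to 16; slot 16 is free -> place at 16.
860 hashes to 10; slot 10 is free -> place at 10.
711 hashes to 13; slot 13 is free -> place at 13.
183 hashes to 8; slot 8 is free -> place at 8.
341 hashes to 16, h2=6; 16,5,11 taken -> place at 0.
640 hashes to 15; slot 15 is free -> place at 15.
203 hashes to 6; slot 6 is free -> place at 6.
435 hashes to 10, h2=4; 10 taken -> place at 14.
Table: [341, ∅, ∅, ∅, ∅, 142, 203, 533, 183, ∅, 860, 499, ∅, 711, 435, 640, 494]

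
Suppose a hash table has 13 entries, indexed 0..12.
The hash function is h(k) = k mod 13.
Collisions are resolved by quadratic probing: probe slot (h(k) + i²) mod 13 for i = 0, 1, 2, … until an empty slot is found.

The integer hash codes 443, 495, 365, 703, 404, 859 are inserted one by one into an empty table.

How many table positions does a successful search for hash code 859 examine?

443 hashes to 1; slot 1 is free → place at 1.
495 hashes to 1; 1 taken → place at 2.
365 hashes to 1; 1,2 taken → place at 5.
703 hashes to 1; 1,2,5 taken → place at 10.
404 hashes to 1; 1,2,5,10 taken → place at 4.
859 hashes to 1; 1,2,5,10,4 taken → place at 0.
Table: [859, 443, 495, -, 404, 365, -, -, -, -, 703, -, -]
Lookup 859: h=1, probe 1,2,5,10,4,0 → found at 0.

6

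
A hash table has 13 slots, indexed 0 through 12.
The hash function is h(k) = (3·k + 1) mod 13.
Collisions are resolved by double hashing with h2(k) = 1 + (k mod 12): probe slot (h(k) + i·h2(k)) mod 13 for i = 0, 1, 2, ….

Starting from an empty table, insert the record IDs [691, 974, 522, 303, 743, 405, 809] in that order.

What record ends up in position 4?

Insert 691: h=7, slot 7 empty → index 7.
Insert 974: h=11, slot 11 empty → index 11.
Insert 522: h=7, h2=7, slot 7 occupied → index 1.
Insert 303: h=0, slot 0 empty → index 0.
Insert 743: h=7, h2=12, slot 7 occupied → index 6.
Insert 405: h=7, h2=10, slot 7 occupied → index 4.
Insert 809: h=10, slot 10 empty → index 10.
Table: [303, 522, —, —, 405, —, 743, 691, —, —, 809, 974, —]

405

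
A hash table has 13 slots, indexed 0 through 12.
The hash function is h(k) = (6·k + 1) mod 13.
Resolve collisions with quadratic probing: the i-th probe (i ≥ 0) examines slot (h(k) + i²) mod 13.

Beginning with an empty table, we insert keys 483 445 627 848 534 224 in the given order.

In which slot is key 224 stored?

Insert 483: h=0, slot 0 empty => index 0.
Insert 445: h=6, slot 6 empty => index 6.
Insert 627: h=6, slot 6 occupied => index 7.
Insert 848: h=6, slots 6,7 occupied => index 10.
Insert 534: h=7, slot 7 occupied => index 8.
Insert 224: h=6, slots 6,7,10 occupied => index 2.
Table: [483, _, 224, _, _, _, 445, 627, 534, _, 848, _, _]

2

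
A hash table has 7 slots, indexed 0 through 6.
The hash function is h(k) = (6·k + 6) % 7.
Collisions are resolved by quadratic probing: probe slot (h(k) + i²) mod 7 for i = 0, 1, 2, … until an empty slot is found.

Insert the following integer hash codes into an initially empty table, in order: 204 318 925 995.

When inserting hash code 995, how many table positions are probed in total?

3

204: h=5 -> slot 5
318: h=3 -> slot 3
925: h=5, probe 5,6 -> slot 6
995: h=5, probe 5,6,2 -> slot 2
Table: [-, -, 995, 318, -, 204, 925]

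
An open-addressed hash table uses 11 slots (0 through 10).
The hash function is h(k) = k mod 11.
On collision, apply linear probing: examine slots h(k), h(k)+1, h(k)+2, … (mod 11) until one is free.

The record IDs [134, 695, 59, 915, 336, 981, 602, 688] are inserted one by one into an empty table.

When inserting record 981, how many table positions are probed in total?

Insert 134: h=2, slot 2 empty => index 2.
Insert 695: h=2, slot 2 occupied => index 3.
Insert 59: h=4, slot 4 empty => index 4.
Insert 915: h=2, slots 2,3,4 occupied => index 5.
Insert 336: h=6, slot 6 empty => index 6.
Insert 981: h=2, slots 2,3,4,5,6 occupied => index 7.
Insert 602: h=8, slot 8 empty => index 8.
Insert 688: h=6, slots 6,7,8 occupied => index 9.
Table: [., ., 134, 695, 59, 915, 336, 981, 602, 688, .]

6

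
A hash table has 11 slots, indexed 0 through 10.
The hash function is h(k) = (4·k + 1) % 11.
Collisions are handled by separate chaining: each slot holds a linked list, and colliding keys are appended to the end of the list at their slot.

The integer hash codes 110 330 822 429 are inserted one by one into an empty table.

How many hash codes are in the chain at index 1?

Insert 110: h=1, bucket 1 empty -> new chain.
Insert 330: h=1, bucket 1 nonempty -> append to chain.
Insert 822: h=0, bucket 0 empty -> new chain.
Insert 429: h=1, bucket 1 nonempty -> append to chain.
Final buckets:
0: 822
1: 110 -> 330 -> 429
2: .
3: .
4: .
5: .
6: .
7: .
8: .
9: .
10: .

3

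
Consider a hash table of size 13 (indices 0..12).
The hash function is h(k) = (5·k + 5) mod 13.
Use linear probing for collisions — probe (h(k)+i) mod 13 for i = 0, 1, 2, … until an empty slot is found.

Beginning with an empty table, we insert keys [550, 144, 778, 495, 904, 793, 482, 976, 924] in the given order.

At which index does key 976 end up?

550: h=12 => slot 12
144: h=10 => slot 10
778: h=8 => slot 8
495: h=10, probe 10,11 => slot 11
904: h=1 => slot 1
793: h=5 => slot 5
482: h=10, probe 10,11,12,0 => slot 0
976: h=10, probe 10,11,12,0,1,2 => slot 2
924: h=10, probe 10,11,12,0,1,2,3 => slot 3
Table: [482, 904, 976, 924, —, 793, —, —, 778, —, 144, 495, 550]

2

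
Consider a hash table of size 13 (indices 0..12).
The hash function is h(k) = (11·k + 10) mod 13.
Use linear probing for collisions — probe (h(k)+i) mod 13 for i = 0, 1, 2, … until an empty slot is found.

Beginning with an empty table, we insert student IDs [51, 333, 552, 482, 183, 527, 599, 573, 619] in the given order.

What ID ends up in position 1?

573

Insert 51: h=12, slot 12 empty => index 12.
Insert 333: h=7, slot 7 empty => index 7.
Insert 552: h=11, slot 11 empty => index 11.
Insert 482: h=8, slot 8 empty => index 8.
Insert 183: h=8, slot 8 occupied => index 9.
Insert 527: h=9, slot 9 occupied => index 10.
Insert 599: h=8, slots 8,9,10,11,12 occupied => index 0.
Insert 573: h=8, slots 8,9,10,11,12,0 occupied => index 1.
Insert 619: h=7, slots 7,8,9,10,11,12,0,1 occupied => index 2.
Table: [599, 573, 619, ∅, ∅, ∅, ∅, 333, 482, 183, 527, 552, 51]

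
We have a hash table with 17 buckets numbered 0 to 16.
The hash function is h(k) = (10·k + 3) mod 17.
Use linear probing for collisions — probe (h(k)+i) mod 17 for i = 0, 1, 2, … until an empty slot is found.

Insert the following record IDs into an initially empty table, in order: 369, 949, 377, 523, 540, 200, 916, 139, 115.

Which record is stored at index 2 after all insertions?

Insert 369: h=4, slot 4 empty → index 4.
Insert 949: h=7, slot 7 empty → index 7.
Insert 377: h=16, slot 16 empty → index 16.
Insert 523: h=14, slot 14 empty → index 14.
Insert 540: h=14, slot 14 occupied → index 15.
Insert 200: h=14, slots 14,15,16 occupied → index 0.
Insert 916: h=0, slot 0 occupied → index 1.
Insert 139: h=16, slots 16,0,1 occupied → index 2.
Insert 115: h=14, slots 14,15,16,0,1,2 occupied → index 3.
Table: [200, 916, 139, 115, 369, ∅, ∅, 949, ∅, ∅, ∅, ∅, ∅, ∅, 523, 540, 377]

139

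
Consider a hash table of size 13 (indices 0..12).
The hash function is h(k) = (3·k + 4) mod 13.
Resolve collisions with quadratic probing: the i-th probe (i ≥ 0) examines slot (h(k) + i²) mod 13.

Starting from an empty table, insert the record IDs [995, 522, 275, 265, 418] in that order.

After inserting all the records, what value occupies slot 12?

995

Insert 995: h=12, slot 12 empty => index 12.
Insert 522: h=10, slot 10 empty => index 10.
Insert 275: h=10, slot 10 occupied => index 11.
Insert 265: h=6, slot 6 empty => index 6.
Insert 418: h=10, slots 10,11 occupied => index 1.
Table: [_, 418, _, _, _, _, 265, _, _, _, 522, 275, 995]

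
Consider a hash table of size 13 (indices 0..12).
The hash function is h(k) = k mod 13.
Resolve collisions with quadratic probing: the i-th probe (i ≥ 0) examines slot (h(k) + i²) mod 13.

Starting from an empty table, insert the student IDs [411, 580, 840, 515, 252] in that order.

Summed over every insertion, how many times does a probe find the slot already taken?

411: h=8 => slot 8
580: h=8, probe 8,9 => slot 9
840: h=8, probe 8,9,12 => slot 12
515: h=8, probe 8,9,12,4 => slot 4
252: h=5 => slot 5
Table: [_, _, _, _, 515, 252, _, _, 411, 580, _, _, 840]

6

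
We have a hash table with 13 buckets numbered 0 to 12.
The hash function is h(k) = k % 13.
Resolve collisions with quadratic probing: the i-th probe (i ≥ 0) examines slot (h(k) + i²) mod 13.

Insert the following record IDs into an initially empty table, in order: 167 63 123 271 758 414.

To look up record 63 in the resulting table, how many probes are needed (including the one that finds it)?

Insert 167: h=11, slot 11 empty => index 11.
Insert 63: h=11, slot 11 occupied => index 12.
Insert 123: h=6, slot 6 empty => index 6.
Insert 271: h=11, slots 11,12 occupied => index 2.
Insert 758: h=4, slot 4 empty => index 4.
Insert 414: h=11, slots 11,12,2 occupied => index 7.
Table: [-, -, 271, -, 758, -, 123, 414, -, -, -, 167, 63]
Lookup 63: h=11, probe 11,12 → found at 12.

2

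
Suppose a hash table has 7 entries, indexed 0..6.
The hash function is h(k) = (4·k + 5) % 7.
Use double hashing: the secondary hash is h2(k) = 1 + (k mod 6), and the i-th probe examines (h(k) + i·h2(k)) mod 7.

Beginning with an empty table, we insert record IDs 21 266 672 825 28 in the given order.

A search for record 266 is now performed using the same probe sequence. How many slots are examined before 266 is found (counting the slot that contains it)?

2

21 hashes to 5; slot 5 is free => place at 5.
266 hashes to 5, h2=3; 5 taken => place at 1.
672 hashes to 5, h2=1; 5 taken => place at 6.
825 hashes to 1, h2=4; 1,5 taken => place at 2.
28 hashes to 5, h2=5; 5 taken => place at 3.
Table: [∅, 266, 825, 28, ∅, 21, 672]
Lookup 266: h=5, h2=3, probe 5,1 → found at 1.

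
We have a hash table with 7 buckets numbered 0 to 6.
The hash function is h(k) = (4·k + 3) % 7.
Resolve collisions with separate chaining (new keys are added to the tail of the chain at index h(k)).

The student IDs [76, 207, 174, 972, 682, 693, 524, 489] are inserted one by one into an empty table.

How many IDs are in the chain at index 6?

5

Insert 76: h=6, bucket 6 empty -> new chain.
Insert 207: h=5, bucket 5 empty -> new chain.
Insert 174: h=6, bucket 6 nonempty -> append to chain.
Insert 972: h=6, bucket 6 nonempty -> append to chain.
Insert 682: h=1, bucket 1 empty -> new chain.
Insert 693: h=3, bucket 3 empty -> new chain.
Insert 524: h=6, bucket 6 nonempty -> append to chain.
Insert 489: h=6, bucket 6 nonempty -> append to chain.
Final buckets:
0: _
1: 682
2: _
3: 693
4: _
5: 207
6: 76 -> 174 -> 972 -> 524 -> 489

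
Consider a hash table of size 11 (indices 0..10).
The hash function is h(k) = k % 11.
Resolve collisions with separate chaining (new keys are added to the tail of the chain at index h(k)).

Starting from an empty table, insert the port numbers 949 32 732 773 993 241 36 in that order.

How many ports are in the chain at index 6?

Insert 949: h=3, bucket 3 empty → new chain.
Insert 32: h=10, bucket 10 empty → new chain.
Insert 732: h=6, bucket 6 empty → new chain.
Insert 773: h=3, bucket 3 nonempty → append to chain.
Insert 993: h=3, bucket 3 nonempty → append to chain.
Insert 241: h=10, bucket 10 nonempty → append to chain.
Insert 36: h=3, bucket 3 nonempty → append to chain.
Final buckets:
0: .
1: .
2: .
3: 949 -> 773 -> 993 -> 36
4: .
5: .
6: 732
7: .
8: .
9: .
10: 32 -> 241

1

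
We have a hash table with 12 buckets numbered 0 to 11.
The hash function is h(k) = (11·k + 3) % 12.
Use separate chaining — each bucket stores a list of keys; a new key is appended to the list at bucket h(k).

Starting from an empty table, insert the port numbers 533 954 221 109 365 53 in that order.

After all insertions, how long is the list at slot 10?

Insert 533: h=10, bucket 10 empty → new chain.
Insert 954: h=9, bucket 9 empty → new chain.
Insert 221: h=10, bucket 10 nonempty → append to chain.
Insert 109: h=2, bucket 2 empty → new chain.
Insert 365: h=10, bucket 10 nonempty → append to chain.
Insert 53: h=10, bucket 10 nonempty → append to chain.
Final buckets:
0: -
1: -
2: 109
3: -
4: -
5: -
6: -
7: -
8: -
9: 954
10: 533 -> 221 -> 365 -> 53
11: -

4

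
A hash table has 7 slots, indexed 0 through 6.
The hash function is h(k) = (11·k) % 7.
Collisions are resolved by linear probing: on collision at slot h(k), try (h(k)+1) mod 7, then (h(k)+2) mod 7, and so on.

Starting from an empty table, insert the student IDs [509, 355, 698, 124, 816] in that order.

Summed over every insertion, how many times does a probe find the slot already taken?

7

509 hashes to 6; slot 6 is free → place at 6.
355 hashes to 6; 6 taken → place at 0.
698 hashes to 6; 6,0 taken → place at 1.
124 hashes to 6; 6,0,1 taken → place at 2.
816 hashes to 2; 2 taken → place at 3.
Table: [355, 698, 124, 816, -, -, 509]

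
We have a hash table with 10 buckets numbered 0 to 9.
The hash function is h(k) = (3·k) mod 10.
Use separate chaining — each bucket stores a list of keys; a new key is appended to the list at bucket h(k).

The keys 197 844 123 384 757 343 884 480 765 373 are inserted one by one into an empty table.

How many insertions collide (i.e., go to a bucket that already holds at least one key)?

Insert 197: h=1, bucket 1 empty → new chain.
Insert 844: h=2, bucket 2 empty → new chain.
Insert 123: h=9, bucket 9 empty → new chain.
Insert 384: h=2, bucket 2 nonempty → append to chain.
Insert 757: h=1, bucket 1 nonempty → append to chain.
Insert 343: h=9, bucket 9 nonempty → append to chain.
Insert 884: h=2, bucket 2 nonempty → append to chain.
Insert 480: h=0, bucket 0 empty → new chain.
Insert 765: h=5, bucket 5 empty → new chain.
Insert 373: h=9, bucket 9 nonempty → append to chain.
Final buckets:
0: 480
1: 197 -> 757
2: 844 -> 384 -> 884
3: -
4: -
5: 765
6: -
7: -
8: -
9: 123 -> 343 -> 373

5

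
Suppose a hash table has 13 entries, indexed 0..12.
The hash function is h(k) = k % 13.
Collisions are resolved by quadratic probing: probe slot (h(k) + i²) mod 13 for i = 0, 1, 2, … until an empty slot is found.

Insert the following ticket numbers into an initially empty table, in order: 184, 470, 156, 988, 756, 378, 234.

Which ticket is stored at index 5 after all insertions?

378

184: h=2 → slot 2
470: h=2, probe 2,3 → slot 3
156: h=0 → slot 0
988: h=0, probe 0,1 → slot 1
756: h=2, probe 2,3,6 → slot 6
378: h=1, probe 1,2,5 → slot 5
234: h=0, probe 0,1,4 → slot 4
Table: [156, 988, 184, 470, 234, 378, 756, —, —, —, —, —, —]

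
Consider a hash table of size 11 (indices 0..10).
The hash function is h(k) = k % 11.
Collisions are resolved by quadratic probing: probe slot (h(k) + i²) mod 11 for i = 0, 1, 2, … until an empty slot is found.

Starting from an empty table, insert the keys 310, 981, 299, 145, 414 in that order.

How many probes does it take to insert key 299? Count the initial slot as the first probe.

3

Insert 310: h=2, slot 2 empty => index 2.
Insert 981: h=2, slot 2 occupied => index 3.
Insert 299: h=2, slots 2,3 occupied => index 6.
Insert 145: h=2, slots 2,3,6 occupied => index 0.
Insert 414: h=7, slot 7 empty => index 7.
Table: [145, _, 310, 981, _, _, 299, 414, _, _, _]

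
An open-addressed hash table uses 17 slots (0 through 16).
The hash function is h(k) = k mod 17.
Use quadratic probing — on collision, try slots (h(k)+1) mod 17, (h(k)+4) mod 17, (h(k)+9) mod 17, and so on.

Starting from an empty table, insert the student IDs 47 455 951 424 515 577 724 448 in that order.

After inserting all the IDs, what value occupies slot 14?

455

Insert 47: h=13, slot 13 empty => index 13.
Insert 455: h=13, slot 13 occupied => index 14.
Insert 951: h=16, slot 16 empty => index 16.
Insert 424: h=16, slot 16 occupied => index 0.
Insert 515: h=5, slot 5 empty => index 5.
Insert 577: h=16, slots 16,0 occupied => index 3.
Insert 724: h=10, slot 10 empty => index 10.
Insert 448: h=6, slot 6 empty => index 6.
Table: [424, -, -, 577, -, 515, 448, -, -, -, 724, -, -, 47, 455, -, 951]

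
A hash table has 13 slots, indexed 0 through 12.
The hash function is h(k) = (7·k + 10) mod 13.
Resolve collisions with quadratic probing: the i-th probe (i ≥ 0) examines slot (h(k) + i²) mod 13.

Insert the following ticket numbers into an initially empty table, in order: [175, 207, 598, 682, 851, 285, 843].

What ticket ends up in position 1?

682

175 hashes to 0; slot 0 is free -> place at 0.
207 hashes to 3; slot 3 is free -> place at 3.
598 hashes to 10; slot 10 is free -> place at 10.
682 hashes to 0; 0 taken -> place at 1.
851 hashes to 0; 0,1 taken -> place at 4.
285 hashes to 3; 3,4 taken -> place at 7.
843 hashes to 9; slot 9 is free -> place at 9.
Table: [175, 682, -, 207, 851, -, -, 285, -, 843, 598, -, -]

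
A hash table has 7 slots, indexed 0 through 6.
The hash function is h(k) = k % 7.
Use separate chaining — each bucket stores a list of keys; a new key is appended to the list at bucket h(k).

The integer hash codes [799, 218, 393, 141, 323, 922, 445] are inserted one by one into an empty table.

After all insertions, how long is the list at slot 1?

5

799 -> bucket 1
218 -> bucket 1 (collision)
393 -> bucket 1 (collision)
141 -> bucket 1 (collision)
323 -> bucket 1 (collision)
922 -> bucket 5
445 -> bucket 4
Final buckets:
0: -
1: 799 -> 218 -> 393 -> 141 -> 323
2: -
3: -
4: 445
5: 922
6: -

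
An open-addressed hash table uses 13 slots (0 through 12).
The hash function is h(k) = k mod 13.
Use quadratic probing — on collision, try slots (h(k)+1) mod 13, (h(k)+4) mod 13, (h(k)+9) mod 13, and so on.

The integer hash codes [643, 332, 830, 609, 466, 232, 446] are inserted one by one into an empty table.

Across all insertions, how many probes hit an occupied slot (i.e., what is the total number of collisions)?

7

643: h=6 => slot 6
332: h=7 => slot 7
830: h=11 => slot 11
609: h=11, probe 11,12 => slot 12
466: h=11, probe 11,12,2 => slot 2
232: h=11, probe 11,12,2,7,1 => slot 1
446: h=4 => slot 4
Table: [—, 232, 466, —, 446, —, 643, 332, —, —, —, 830, 609]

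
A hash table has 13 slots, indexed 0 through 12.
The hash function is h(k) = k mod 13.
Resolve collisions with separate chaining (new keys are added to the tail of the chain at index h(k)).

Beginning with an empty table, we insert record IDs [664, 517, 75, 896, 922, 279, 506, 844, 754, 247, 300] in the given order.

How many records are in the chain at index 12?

664 -> bucket 1
517 -> bucket 10
75 -> bucket 10 (collision)
896 -> bucket 12
922 -> bucket 12 (collision)
279 -> bucket 6
506 -> bucket 12 (collision)
844 -> bucket 12 (collision)
754 -> bucket 0
247 -> bucket 0 (collision)
300 -> bucket 1 (collision)
Final buckets:
0: 754 -> 247
1: 664 -> 300
2: -
3: -
4: -
5: -
6: 279
7: -
8: -
9: -
10: 517 -> 75
11: -
12: 896 -> 922 -> 506 -> 844

4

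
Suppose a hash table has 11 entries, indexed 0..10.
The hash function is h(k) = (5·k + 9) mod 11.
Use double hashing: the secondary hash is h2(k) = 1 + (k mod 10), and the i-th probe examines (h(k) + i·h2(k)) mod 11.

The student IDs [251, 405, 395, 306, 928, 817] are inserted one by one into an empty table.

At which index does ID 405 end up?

5

Insert 251: h=10, slot 10 empty => index 10.
Insert 405: h=10, h2=6, slot 10 occupied => index 5.
Insert 395: h=4, slot 4 empty => index 4.
Insert 306: h=10, h2=7, slot 10 occupied => index 6.
Insert 928: h=7, slot 7 empty => index 7.
Insert 817: h=2, slot 2 empty => index 2.
Table: [—, —, 817, —, 395, 405, 306, 928, —, —, 251]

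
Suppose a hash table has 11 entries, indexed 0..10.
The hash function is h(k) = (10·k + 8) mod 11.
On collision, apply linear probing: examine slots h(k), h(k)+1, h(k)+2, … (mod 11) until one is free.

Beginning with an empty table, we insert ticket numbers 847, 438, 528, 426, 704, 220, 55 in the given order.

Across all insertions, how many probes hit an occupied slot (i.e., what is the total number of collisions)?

847 hashes to 8; slot 8 is free -> place at 8.
438 hashes to 10; slot 10 is free -> place at 10.
528 hashes to 8; 8 taken -> place at 9.
426 hashes to 0; slot 0 is free -> place at 0.
704 hashes to 8; 8,9,10,0 taken -> place at 1.
220 hashes to 8; 8,9,10,0,1 taken -> place at 2.
55 hashes to 8; 8,9,10,0,1,2 taken -> place at 3.
Table: [426, 704, 220, 55, —, —, —, —, 847, 528, 438]

16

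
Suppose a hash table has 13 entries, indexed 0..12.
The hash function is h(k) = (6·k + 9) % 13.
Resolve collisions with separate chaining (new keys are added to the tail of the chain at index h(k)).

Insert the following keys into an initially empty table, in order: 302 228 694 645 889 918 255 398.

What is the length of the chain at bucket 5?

302 → bucket 1
228 → bucket 12
694 → bucket 0
645 → bucket 5
889 → bucket 0 (collision)
918 → bucket 5 (collision)
255 → bucket 5 (collision)
398 → bucket 5 (collision)
Final buckets:
0: 694 -> 889
1: 302
2: ∅
3: ∅
4: ∅
5: 645 -> 918 -> 255 -> 398
6: ∅
7: ∅
8: ∅
9: ∅
10: ∅
11: ∅
12: 228

4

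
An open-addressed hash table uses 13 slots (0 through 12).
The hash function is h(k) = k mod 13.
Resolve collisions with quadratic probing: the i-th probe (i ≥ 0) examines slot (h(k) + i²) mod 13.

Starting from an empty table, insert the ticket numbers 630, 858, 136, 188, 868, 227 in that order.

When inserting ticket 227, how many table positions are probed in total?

4

630: h=6 -> slot 6
858: h=0 -> slot 0
136: h=6, probe 6,7 -> slot 7
188: h=6, probe 6,7,10 -> slot 10
868: h=10, probe 10,11 -> slot 11
227: h=6, probe 6,7,10,2 -> slot 2
Table: [858, ., 227, ., ., ., 630, 136, ., ., 188, 868, .]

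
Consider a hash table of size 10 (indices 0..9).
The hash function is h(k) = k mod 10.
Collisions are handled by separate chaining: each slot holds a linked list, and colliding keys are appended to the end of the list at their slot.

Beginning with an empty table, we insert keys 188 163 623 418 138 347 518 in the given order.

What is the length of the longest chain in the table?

188 → bucket 8
163 → bucket 3
623 → bucket 3 (collision)
418 → bucket 8 (collision)
138 → bucket 8 (collision)
347 → bucket 7
518 → bucket 8 (collision)
Final buckets:
0: ∅
1: ∅
2: ∅
3: 163 -> 623
4: ∅
5: ∅
6: ∅
7: 347
8: 188 -> 418 -> 138 -> 518
9: ∅

4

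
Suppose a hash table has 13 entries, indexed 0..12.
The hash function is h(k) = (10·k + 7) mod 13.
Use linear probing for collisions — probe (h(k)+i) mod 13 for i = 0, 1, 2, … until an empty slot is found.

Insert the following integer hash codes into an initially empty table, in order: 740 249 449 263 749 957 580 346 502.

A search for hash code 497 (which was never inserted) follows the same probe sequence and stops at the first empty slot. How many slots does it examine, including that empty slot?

740 hashes to 10; slot 10 is free -> place at 10.
249 hashes to 1; slot 1 is free -> place at 1.
449 hashes to 12; slot 12 is free -> place at 12.
263 hashes to 11; slot 11 is free -> place at 11.
749 hashes to 9; slot 9 is free -> place at 9.
957 hashes to 9; 9,10,11,12 taken -> place at 0.
580 hashes to 9; 9,10,11,12,0,1 taken -> place at 2.
346 hashes to 9; 9,10,11,12,0,1,2 taken -> place at 3.
502 hashes to 9; 9,10,11,12,0,1,2,3 taken -> place at 4.
Table: [957, 249, 580, 346, 502, —, —, —, —, 749, 740, 263, 449]
Lookup 497: h=11, probe 11,12,0,1,2,3,4,5 → slot 5 empty, not found.

8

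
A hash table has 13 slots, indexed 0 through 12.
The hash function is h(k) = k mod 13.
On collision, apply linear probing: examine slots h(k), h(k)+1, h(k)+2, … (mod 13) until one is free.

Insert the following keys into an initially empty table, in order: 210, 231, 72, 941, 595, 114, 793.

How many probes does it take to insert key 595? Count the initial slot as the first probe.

2

Insert 210: h=2, slot 2 empty → index 2.
Insert 231: h=10, slot 10 empty → index 10.
Insert 72: h=7, slot 7 empty → index 7.
Insert 941: h=5, slot 5 empty → index 5.
Insert 595: h=10, slot 10 occupied → index 11.
Insert 114: h=10, slots 10,11 occupied → index 12.
Insert 793: h=0, slot 0 empty → index 0.
Table: [793, —, 210, —, —, 941, —, 72, —, —, 231, 595, 114]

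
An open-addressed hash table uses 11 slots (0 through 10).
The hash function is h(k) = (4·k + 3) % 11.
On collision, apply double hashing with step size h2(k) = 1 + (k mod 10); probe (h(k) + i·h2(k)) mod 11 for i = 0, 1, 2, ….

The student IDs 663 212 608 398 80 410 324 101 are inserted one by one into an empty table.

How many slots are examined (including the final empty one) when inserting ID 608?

663 hashes to 4; slot 4 is free → place at 4.
212 hashes to 4, h2=3; 4 taken → place at 7.
608 hashes to 4, h2=9; 4 taken → place at 2.
398 hashes to 0; slot 0 is free → place at 0.
80 hashes to 4, h2=1; 4 taken → place at 5.
410 hashes to 4, h2=1; 4,5 taken → place at 6.
324 hashes to 1; slot 1 is free → place at 1.
101 hashes to 0, h2=2; 0,2,4,6 taken → place at 8.
Table: [398, 324, 608, -, 663, 80, 410, 212, 101, -, -]

2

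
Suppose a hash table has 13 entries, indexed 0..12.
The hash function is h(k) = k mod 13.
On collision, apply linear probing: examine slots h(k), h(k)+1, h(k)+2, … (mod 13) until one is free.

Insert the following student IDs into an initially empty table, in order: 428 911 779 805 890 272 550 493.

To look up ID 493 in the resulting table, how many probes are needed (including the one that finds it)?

7

428: h=12 → slot 12
911: h=1 → slot 1
779: h=12, probe 12,0 → slot 0
805: h=12, probe 12,0,1,2 → slot 2
890: h=6 → slot 6
272: h=12, probe 12,0,1,2,3 → slot 3
550: h=4 → slot 4
493: h=12, probe 12,0,1,2,3,4,5 → slot 5
Table: [779, 911, 805, 272, 550, 493, 890, _, _, _, _, _, 428]
Lookup 493: h=12, probe 12,0,1,2,3,4,5 → found at 5.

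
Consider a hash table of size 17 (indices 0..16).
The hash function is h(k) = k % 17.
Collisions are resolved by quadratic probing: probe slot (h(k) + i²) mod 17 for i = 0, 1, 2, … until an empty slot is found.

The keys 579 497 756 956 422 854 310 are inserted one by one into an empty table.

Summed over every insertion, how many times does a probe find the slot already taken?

8

Insert 579: h=1, slot 1 empty => index 1.
Insert 497: h=4, slot 4 empty => index 4.
Insert 756: h=8, slot 8 empty => index 8.
Insert 956: h=4, slot 4 occupied => index 5.
Insert 422: h=14, slot 14 empty => index 14.
Insert 854: h=4, slots 4,5,8 occupied => index 13.
Insert 310: h=4, slots 4,5,8,13 occupied => index 3.
Table: [-, 579, -, 310, 497, 956, -, -, 756, -, -, -, -, 854, 422, -, -]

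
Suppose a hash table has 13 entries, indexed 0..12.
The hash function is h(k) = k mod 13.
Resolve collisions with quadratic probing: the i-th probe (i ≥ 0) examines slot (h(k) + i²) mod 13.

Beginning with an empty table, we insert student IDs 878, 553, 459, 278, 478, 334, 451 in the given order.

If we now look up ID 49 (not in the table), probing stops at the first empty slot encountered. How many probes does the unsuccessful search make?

Insert 878: h=7, slot 7 empty → index 7.
Insert 553: h=7, slot 7 occupied → index 8.
Insert 459: h=4, slot 4 empty → index 4.
Insert 278: h=5, slot 5 empty → index 5.
Insert 478: h=10, slot 10 empty → index 10.
Insert 334: h=9, slot 9 empty → index 9.
Insert 451: h=9, slots 9,10 occupied → index 0.
Table: [451, —, —, —, 459, 278, —, 878, 553, 334, 478, —, —]
Lookup 49: h=10, probe 10,11 → slot 11 empty, not found.

2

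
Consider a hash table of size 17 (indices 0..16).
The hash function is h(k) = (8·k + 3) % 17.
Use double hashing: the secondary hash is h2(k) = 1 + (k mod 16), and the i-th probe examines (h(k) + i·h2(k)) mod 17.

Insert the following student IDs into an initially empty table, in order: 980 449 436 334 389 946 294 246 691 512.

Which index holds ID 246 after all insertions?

13

Insert 980: h=6, slot 6 empty -> index 6.
Insert 449: h=8, slot 8 empty -> index 8.
Insert 436: h=6, h2=5, slot 6 occupied -> index 11.
Insert 334: h=6, h2=15, slot 6 occupied -> index 4.
Insert 389: h=4, h2=6, slot 4 occupied -> index 10.
Insert 946: h=6, h2=3, slot 6 occupied -> index 9.
Insert 294: h=9, h2=7, slot 9 occupied -> index 16.
Insert 246: h=16, h2=7, slots 16,6 occupied -> index 13.
Insert 691: h=6, h2=4, slots 6,10 occupied -> index 14.
Insert 512: h=2, slot 2 empty -> index 2.
Table: [∅, ∅, 512, ∅, 334, ∅, 980, ∅, 449, 946, 389, 436, ∅, 246, 691, ∅, 294]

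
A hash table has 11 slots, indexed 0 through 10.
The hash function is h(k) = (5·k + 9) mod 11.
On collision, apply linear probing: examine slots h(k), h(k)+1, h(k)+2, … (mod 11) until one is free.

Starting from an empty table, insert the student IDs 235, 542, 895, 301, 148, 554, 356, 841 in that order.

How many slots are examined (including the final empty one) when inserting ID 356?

235: h=7 => slot 7
542: h=2 => slot 2
895: h=7, probe 7,8 => slot 8
301: h=7, probe 7,8,9 => slot 9
148: h=1 => slot 1
554: h=7, probe 7,8,9,10 => slot 10
356: h=7, probe 7,8,9,10,0 => slot 0
841: h=1, probe 1,2,3 => slot 3
Table: [356, 148, 542, 841, ., ., ., 235, 895, 301, 554]

5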